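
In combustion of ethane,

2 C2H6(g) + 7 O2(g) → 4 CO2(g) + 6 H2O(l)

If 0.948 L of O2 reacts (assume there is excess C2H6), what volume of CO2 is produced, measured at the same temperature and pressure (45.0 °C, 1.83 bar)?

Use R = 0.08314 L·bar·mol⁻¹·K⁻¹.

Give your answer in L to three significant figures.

0.542 L

At constant T and P, gas volumes are in the mole ratio: V(CO2) = (4/7) × 0.948 = 0.5417 L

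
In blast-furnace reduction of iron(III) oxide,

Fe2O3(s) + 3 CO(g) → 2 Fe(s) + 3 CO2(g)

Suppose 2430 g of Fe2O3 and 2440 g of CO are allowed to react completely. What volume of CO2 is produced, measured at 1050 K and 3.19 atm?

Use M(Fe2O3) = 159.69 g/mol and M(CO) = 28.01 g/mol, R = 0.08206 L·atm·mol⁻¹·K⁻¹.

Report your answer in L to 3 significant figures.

n(Fe2O3) = 2430 / 159.69 = 15.22 mol
n(CO) = 2440 / 28.01 = 87.11 mol
For 15.22 mol Fe2O3, stoichiometry requires (3/1) × 15.22 = 45.66 mol CO; 87.11 mol is available, so Fe2O3 is limiting.
n(CO2) = (3/1) × 15.22 = 45.66 mol
V(CO2) = nRT/P = 45.66 × 0.08206 × 1050 / 3.19 = 1233 L

1230 L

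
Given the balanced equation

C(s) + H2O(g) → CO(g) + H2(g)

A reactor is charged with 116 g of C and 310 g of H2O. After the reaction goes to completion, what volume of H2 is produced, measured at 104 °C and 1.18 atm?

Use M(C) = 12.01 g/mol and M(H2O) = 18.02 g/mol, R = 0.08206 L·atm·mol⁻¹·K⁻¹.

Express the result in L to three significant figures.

n(C) = 116 / 12.01 = 9.659 mol
n(H2O) = 310 / 18.02 = 17.20 mol
For 9.659 mol C, stoichiometry requires (1/1) × 9.659 = 9.659 mol H2O; 17.20 mol is available, so C is limiting.
n(H2) = (1/1) × 9.659 = 9.659 mol
V(H2) = nRT/P = 9.659 × 0.08206 × 377.15 / 1.18 = 253.3 L

253 L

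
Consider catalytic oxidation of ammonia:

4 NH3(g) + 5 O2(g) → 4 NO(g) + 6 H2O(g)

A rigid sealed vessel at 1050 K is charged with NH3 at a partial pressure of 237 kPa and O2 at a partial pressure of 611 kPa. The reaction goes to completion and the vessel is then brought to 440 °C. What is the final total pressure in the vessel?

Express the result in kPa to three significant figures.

616 kPa

Because the vessel is rigid and T is held at 1050 K, work the stoichiometry in partial pressures (P_i = n_iRT/V).
P(O2) required for 237 kPa of NH3 = (5/4) × 237 = 296.2 kPa; available 611 kPa, so NH3 is limiting.
P(O2) remaining = 611 − (5/4) × 237 = 314.8 kPa
P(gaseous products) = (4+6)/4 × 237 = 592.5 kPa
P_total at 1050 K = 314.8 + 592.5 = 907.3 kPa
Scaling to 440 °C: P = 907.3 × 713.15/1050 = 616.2 kPa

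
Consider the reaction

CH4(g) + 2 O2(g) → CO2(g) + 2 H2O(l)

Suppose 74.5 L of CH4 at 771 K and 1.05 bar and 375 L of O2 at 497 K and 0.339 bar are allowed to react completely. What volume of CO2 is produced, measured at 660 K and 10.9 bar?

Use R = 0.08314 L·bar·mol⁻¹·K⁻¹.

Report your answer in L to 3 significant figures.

6.14 L

n(CH4) = PV/RT = (1.05 × 74.5) / (0.08314 × 771) = 1.220 mol
n(O2) = PV/RT = (0.339 × 375) / (0.08314 × 497) = 3.077 mol
For 1.220 mol CH4, stoichiometry requires (2/1) × 1.220 = 2.440 mol O2; 3.077 mol is available, so CH4 is limiting.
n(CO2) = (1/1) × 1.220 = 1.220 mol
V(CO2) = nRT/P = 1.220 × 0.08314 × 660 / 10.9 = 6.142 L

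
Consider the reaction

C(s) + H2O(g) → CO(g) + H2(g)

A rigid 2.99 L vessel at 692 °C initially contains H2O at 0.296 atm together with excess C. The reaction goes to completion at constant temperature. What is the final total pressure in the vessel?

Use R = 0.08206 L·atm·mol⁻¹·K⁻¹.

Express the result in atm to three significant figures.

0.592 atm

At constant T and V, P ∝ n(gas): 1 mol gas → 2 mol gas.
P_final = (2/1) × 0.296 = 0.5920 atm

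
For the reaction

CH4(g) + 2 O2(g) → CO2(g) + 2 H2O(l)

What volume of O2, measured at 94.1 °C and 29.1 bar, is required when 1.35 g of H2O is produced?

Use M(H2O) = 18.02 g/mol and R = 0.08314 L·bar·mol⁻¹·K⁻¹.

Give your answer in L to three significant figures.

0.0786 L

n(H2O) = 1.350 / 18.02 = 0.07492 mol
n(O2) = (2/2) × 0.07492 = 0.07492 mol
V = nRT/P = 0.07492 × 0.08314 × 367.25 / 29.1 = 0.07861 L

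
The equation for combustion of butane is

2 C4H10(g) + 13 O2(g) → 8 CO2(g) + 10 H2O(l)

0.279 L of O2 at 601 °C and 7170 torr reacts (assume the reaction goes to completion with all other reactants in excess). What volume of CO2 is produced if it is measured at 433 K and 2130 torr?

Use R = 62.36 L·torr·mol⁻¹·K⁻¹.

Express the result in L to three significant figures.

0.286 L

n(O2) = PV/RT = (7170 × 0.279) / (62.36 × 874.15) = 0.03670 mol
n(CO2) = (8/13) × 0.03670 = 0.02258 mol
V = nRT/P = 0.02258 × 62.36 × 433 / 2130 = 0.2862 L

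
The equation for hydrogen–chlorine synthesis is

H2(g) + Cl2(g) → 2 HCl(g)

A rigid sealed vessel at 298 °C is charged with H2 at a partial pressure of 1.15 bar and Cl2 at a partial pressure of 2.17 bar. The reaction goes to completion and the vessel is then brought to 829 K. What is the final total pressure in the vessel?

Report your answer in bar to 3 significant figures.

4.82 bar

At constant V, partial pressures at 298 °C are proportional to moles, so apply stoichiometry directly to pressures.
P(Cl2) required for 1.15 bar of H2 = (1/1) × 1.15 = 1.150 bar; available 2.17 bar, so H2 is limiting.
P(Cl2) remaining = 2.17 − (1/1) × 1.15 = 1.020 bar
P(gaseous products) = (2)/1 × 1.15 = 2.300 bar
P_total at 298 °C = 1.020 + 2.300 = 3.320 bar
Scaling to 829 K: P = 3.320 × 829/571.15 = 4.819 bar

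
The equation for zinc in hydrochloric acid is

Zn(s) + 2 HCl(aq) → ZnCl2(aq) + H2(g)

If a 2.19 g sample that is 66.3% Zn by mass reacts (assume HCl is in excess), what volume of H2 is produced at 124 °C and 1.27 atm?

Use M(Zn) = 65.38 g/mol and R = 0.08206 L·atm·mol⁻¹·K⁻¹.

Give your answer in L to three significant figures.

mass of Zn = 2.19 × 66.3/100 = 1.452 g
n(Zn) = 1.452 / 65.38 = 0.02221 mol
n(H2) = (1/1) × 0.02221 = 0.02221 mol
V = nRT/P = 0.02221 × 0.08206 × 397.15 / 1.27 = 0.5699 L

0.570 L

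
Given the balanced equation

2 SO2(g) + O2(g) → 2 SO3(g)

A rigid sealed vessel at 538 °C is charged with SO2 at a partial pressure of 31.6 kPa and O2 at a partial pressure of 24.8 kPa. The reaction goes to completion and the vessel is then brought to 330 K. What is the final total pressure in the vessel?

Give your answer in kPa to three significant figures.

With V and T fixed, P_i ∝ n_i, so the mole ratios apply directly to partial pressures at 538 °C.
P(O2) required for 31.6 kPa of SO2 = (1/2) × 31.6 = 15.80 kPa; available 24.8 kPa, so SO2 is limiting.
P(O2) remaining = 24.8 − (1/2) × 31.6 = 9.000 kPa
P(gaseous products) = (2)/2 × 31.6 = 31.60 kPa
P_total at 538 °C = 9.000 + 31.60 = 40.60 kPa
Scaling to 330 K: P = 40.60 × 330/811.15 = 16.52 kPa

16.5 kPa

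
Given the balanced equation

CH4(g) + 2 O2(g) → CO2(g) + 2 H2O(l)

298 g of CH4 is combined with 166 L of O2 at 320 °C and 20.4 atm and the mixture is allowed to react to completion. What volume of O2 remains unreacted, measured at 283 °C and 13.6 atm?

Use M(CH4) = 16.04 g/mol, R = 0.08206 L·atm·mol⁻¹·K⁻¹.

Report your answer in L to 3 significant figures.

109 L

n(CH4) = 298 / 16.04 = 18.58 mol
n(O2) = PV/RT = (20.4 × 166) / (0.08206 × 593.15) = 69.57 mol
For 18.58 mol CH4, stoichiometry requires (2/1) × 18.58 = 37.16 mol O2; 69.57 mol is available, so CH4 is limiting.
n(O2) consumed = (2/1) × 18.58 = 37.16 mol; remaining = 69.57 − 37.16 = 32.41 mol
V(O2) = nRT/P = 32.41 × 0.08206 × 556.15 / 13.6 = 108.8 L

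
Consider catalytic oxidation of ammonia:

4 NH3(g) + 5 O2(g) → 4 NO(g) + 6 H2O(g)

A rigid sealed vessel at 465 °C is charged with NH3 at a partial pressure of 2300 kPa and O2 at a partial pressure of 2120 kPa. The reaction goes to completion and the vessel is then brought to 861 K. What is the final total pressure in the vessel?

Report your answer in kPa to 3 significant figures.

At constant V, partial pressures at 465 °C are proportional to moles, so apply stoichiometry directly to pressures.
P(O2) required for 2300 kPa of NH3 = (5/4) × 2300 = 2875 kPa; available 2120 kPa, so O2 is limiting.
P(NH3) remaining = 2300 − (4/5) × 2120 = 604.0 kPa
P(gaseous products) = (4+6)/5 × 2120 = 4240 kPa
P_total at 465 °C = 604.0 + 4240 = 4844 kPa
Scaling to 861 K: P = 4844 × 861/738.15 = 5650 kPa

5650 kPa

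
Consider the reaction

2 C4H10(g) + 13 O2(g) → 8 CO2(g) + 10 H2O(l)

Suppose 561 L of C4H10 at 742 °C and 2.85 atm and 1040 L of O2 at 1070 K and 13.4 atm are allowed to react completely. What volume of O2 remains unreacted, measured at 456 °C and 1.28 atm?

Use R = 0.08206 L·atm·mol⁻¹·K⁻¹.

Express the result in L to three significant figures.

n(C4H10) = PV/RT = (2.85 × 561) / (0.08206 × 1015.15) = 19.19 mol
n(O2) = PV/RT = (13.4 × 1040) / (0.08206 × 1070) = 158.7 mol
For 19.19 mol C4H10, stoichiometry requires (13/2) × 19.19 = 124.7 mol O2; 158.7 mol is available, so C4H10 is limiting.
n(O2) consumed = (13/2) × 19.19 = 124.7 mol; remaining = 158.7 − 124.7 = 34.00 mol
V(O2) = nRT/P = 34.00 × 0.08206 × 729.15 / 1.28 = 1589 L

1590 L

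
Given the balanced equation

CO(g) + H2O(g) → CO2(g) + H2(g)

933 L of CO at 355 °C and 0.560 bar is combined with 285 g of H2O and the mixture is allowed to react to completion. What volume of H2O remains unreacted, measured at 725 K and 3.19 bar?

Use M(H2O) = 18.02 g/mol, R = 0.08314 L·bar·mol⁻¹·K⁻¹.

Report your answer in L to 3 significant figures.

n(CO) = PV/RT = (0.560 × 933) / (0.08314 × 628.15) = 10.00 mol
n(H2O) = 285 / 18.02 = 15.82 mol
For 10.00 mol CO, stoichiometry requires (1/1) × 10.00 = 10.00 mol H2O; 15.82 mol is available, so CO is limiting.
n(H2O) consumed = (1/1) × 10.00 = 10.00 mol; remaining = 15.82 − 10.00 = 5.820 mol
V(H2O) = nRT/P = 5.820 × 0.08314 × 725 / 3.19 = 110.0 L

110 L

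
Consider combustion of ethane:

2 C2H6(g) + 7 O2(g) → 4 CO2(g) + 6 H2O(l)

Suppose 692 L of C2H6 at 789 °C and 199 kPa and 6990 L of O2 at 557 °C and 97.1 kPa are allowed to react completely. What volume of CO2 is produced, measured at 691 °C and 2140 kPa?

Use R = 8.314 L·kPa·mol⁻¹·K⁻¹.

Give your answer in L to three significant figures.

n(C2H6) = PV/RT = (199 × 692) / (8.314 × 1062.15) = 15.59 mol
n(O2) = PV/RT = (97.1 × 6990) / (8.314 × 830.15) = 98.34 mol
For 15.59 mol C2H6, stoichiometry requires (7/2) × 15.59 = 54.56 mol O2; 98.34 mol is available, so C2H6 is limiting.
n(CO2) = (4/2) × 15.59 = 31.18 mol
V(CO2) = nRT/P = 31.18 × 8.314 × 964.15 / 2140 = 116.8 L

117 L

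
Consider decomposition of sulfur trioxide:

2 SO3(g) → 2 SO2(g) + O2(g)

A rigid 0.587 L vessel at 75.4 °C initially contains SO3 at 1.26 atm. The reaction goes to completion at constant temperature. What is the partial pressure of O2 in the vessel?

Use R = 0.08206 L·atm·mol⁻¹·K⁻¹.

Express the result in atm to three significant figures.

n(SO3)₀ = PV/RT = (1.26 × 0.587) / (0.08206 × 348.55) = 0.02586 mol
n(O2) = (1/2) × 0.02586 = 0.01293 mol
P(O2) = nRT/V = 0.01293 × 0.08206 × 348.55 / 0.587 = 0.6300 atm

0.630 atm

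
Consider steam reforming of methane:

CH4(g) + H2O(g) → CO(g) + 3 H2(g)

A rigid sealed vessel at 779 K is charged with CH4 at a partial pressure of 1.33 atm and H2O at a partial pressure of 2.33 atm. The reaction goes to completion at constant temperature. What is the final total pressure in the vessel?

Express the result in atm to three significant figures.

Because the vessel is rigid and T is held at 779 K, work the stoichiometry in partial pressures (P_i = n_iRT/V).
P(H2O) required for 1.33 atm of CH4 = (1/1) × 1.33 = 1.330 atm; available 2.33 atm, so CH4 is limiting.
P(H2O) remaining = 2.33 − (1/1) × 1.33 = 1.000 atm
P(gaseous products) = (1+3)/1 × 1.33 = 5.320 atm
P_total at 779 K = 1.000 + 5.320 = 6.320 atm

6.32 atm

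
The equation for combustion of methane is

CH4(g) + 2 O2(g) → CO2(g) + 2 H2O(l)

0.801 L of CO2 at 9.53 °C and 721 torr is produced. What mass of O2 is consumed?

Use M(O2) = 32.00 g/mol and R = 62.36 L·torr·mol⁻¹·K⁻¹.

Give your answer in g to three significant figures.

2.10 g

n(CO2) = PV/RT = (721 × 0.801) / (62.36 × 282.68) = 0.03276 mol
n(O2) = (2/1) × 0.03276 = 0.06552 mol
m(O2) = 0.06552 × 32.00 = 2.097 g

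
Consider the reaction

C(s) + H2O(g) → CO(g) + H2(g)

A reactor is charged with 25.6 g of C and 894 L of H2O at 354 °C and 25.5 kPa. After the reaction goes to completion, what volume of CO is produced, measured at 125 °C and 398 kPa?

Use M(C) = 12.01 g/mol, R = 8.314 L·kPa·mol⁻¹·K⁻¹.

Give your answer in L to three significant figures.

n(C) = 25.6 / 12.01 = 2.132 mol
n(H2O) = PV/RT = (25.5 × 894) / (8.314 × 627.15) = 4.372 mol
For 2.132 mol C, stoichiometry requires (1/1) × 2.132 = 2.132 mol H2O; 4.372 mol is available, so C is limiting.
n(CO) = (1/1) × 2.132 = 2.132 mol
V(CO) = nRT/P = 2.132 × 8.314 × 398.15 / 398 = 17.73 L

17.7 L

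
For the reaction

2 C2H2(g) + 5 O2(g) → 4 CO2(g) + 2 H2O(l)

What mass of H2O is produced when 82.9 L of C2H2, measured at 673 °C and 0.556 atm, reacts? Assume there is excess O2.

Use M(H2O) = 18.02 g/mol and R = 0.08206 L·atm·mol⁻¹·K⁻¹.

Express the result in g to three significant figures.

10.7 g

n(C2H2) = PV/RT = (0.556 × 82.9) / (0.08206 × 946.15) = 0.5937 mol
n(H2O) = (2/2) × 0.5937 = 0.5937 mol
m(H2O) = 0.5937 × 18.02 = 10.70 g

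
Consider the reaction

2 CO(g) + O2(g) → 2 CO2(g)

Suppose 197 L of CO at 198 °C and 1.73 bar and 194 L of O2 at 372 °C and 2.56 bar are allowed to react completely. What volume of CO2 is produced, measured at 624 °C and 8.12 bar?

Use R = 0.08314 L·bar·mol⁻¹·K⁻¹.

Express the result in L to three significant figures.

n(CO) = PV/RT = (1.73 × 197) / (0.08314 × 471.15) = 8.700 mol
n(O2) = PV/RT = (2.56 × 194) / (0.08314 × 645.15) = 9.259 mol
For 8.700 mol CO, stoichiometry requires (1/2) × 8.700 = 4.350 mol O2; 9.259 mol is available, so CO is limiting.
n(CO2) = (2/2) × 8.700 = 8.700 mol
V(CO2) = nRT/P = 8.700 × 0.08314 × 897.15 / 8.12 = 79.92 L

79.9 L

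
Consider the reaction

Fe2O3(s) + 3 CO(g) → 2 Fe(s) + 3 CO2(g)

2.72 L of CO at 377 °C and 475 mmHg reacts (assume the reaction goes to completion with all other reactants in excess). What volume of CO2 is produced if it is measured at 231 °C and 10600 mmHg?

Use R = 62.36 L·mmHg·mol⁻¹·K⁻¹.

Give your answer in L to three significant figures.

n(CO) = PV/RT = (475 × 2.72) / (62.36 × 650.15) = 0.03187 mol
n(CO2) = (3/3) × 0.03187 = 0.03187 mol
V = nRT/P = 0.03187 × 62.36 × 504.15 / 10600 = 0.09452 L

0.0945 L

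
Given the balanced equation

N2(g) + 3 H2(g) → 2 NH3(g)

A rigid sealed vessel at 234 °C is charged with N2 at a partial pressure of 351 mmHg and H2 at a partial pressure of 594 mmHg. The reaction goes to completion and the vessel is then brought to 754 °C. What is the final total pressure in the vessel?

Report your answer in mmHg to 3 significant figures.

With V and T fixed, P_i ∝ n_i, so the mole ratios apply directly to partial pressures at 234 °C.
P(H2) required for 351 mmHg of N2 = (3/1) × 351 = 1053 mmHg; available 594 mmHg, so H2 is limiting.
P(N2) remaining = 351 − (1/3) × 594 = 153.0 mmHg
P(gaseous products) = (2)/3 × 594 = 396.0 mmHg
P_total at 234 °C = 153.0 + 396.0 = 549.0 mmHg
Scaling to 754 °C: P = 549.0 × 1027.15/507.15 = 1112 mmHg

1110 mmHg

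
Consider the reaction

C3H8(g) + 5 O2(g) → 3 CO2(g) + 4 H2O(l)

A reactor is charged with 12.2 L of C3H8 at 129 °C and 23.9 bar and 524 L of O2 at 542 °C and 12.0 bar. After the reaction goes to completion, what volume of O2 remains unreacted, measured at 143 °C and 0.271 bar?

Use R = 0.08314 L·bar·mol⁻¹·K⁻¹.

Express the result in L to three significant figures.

n(C3H8) = PV/RT = (23.9 × 12.2) / (0.08314 × 402.15) = 8.721 mol
n(O2) = PV/RT = (12.0 × 524) / (0.08314 × 815.15) = 92.78 mol
For 8.721 mol C3H8, stoichiometry requires (5/1) × 8.721 = 43.61 mol O2; 92.78 mol is available, so C3H8 is limiting.
n(O2) consumed = (5/1) × 8.721 = 43.61 mol; remaining = 92.78 − 43.61 = 49.17 mol
V(O2) = nRT/P = 49.17 × 0.08314 × 416.15 / 0.271 = 6278 L

6280 L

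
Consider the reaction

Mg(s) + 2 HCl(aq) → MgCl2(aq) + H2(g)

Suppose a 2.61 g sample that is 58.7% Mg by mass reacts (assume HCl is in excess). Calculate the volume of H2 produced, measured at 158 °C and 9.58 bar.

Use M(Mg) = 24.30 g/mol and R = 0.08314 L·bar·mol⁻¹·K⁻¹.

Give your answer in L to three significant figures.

mass of Mg = 2.61 × 58.7/100 = 1.532 g
n(Mg) = 1.532 / 24.30 = 0.06305 mol
n(H2) = (1/1) × 0.06305 = 0.06305 mol
V = nRT/P = 0.06305 × 0.08314 × 431.15 / 9.58 = 0.2359 L

0.236 L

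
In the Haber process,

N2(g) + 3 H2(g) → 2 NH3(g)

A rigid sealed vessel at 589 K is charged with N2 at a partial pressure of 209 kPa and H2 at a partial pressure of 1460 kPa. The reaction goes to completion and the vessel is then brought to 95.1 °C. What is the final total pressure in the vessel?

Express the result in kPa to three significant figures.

782 kPa

With V and T fixed, P_i ∝ n_i, so the mole ratios apply directly to partial pressures at 589 K.
P(H2) required for 209 kPa of N2 = (3/1) × 209 = 627.0 kPa; available 1460 kPa, so N2 is limiting.
P(H2) remaining = 1460 − (3/1) × 209 = 833.0 kPa
P(gaseous products) = (2)/1 × 209 = 418.0 kPa
P_total at 589 K = 833.0 + 418.0 = 1251 kPa
Scaling to 95.1 °C: P = 1251 × 368.25/589 = 782.1 kPa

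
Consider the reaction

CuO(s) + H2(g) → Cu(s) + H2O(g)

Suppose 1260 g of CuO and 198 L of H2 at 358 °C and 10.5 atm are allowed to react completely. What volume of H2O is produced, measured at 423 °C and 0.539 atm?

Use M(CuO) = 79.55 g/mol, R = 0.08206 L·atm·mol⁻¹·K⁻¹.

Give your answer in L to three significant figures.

1680 L

n(CuO) = 1260 / 79.55 = 15.84 mol
n(H2) = PV/RT = (10.5 × 198) / (0.08206 × 631.15) = 40.14 mol
For 15.84 mol CuO, stoichiometry requires (1/1) × 15.84 = 15.84 mol H2; 40.14 mol is available, so CuO is limiting.
n(H2O) = (1/1) × 15.84 = 15.84 mol
V(H2O) = nRT/P = 15.84 × 0.08206 × 696.15 / 0.539 = 1679 L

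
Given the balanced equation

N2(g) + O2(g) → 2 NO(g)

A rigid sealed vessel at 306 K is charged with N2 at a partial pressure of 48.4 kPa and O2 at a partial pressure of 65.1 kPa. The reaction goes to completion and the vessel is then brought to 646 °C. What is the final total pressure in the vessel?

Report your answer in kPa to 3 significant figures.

341 kPa

Because the vessel is rigid and T is held at 306 K, work the stoichiometry in partial pressures (P_i = n_iRT/V).
P(O2) required for 48.4 kPa of N2 = (1/1) × 48.4 = 48.40 kPa; available 65.1 kPa, so N2 is limiting.
P(O2) remaining = 65.1 − (1/1) × 48.4 = 16.70 kPa
P(gaseous products) = (2)/1 × 48.4 = 96.80 kPa
P_total at 306 K = 16.70 + 96.80 = 113.5 kPa
Scaling to 646 °C: P = 113.5 × 919.15/306 = 340.9 kPa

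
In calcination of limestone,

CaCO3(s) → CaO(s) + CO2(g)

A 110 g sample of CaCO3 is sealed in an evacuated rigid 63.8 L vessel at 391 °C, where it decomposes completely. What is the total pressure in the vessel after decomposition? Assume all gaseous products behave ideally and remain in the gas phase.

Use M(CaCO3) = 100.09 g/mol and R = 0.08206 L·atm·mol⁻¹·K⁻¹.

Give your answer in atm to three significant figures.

n(CaCO3) = 110 / 100.09 = 1.099 mol
n(gas produced) = (1/1) × 1.099 = 1.099 mol
P = nRT/V = 1.099 × 0.08206 × 664.15 / 63.8 = 0.9388 atm

0.939 atm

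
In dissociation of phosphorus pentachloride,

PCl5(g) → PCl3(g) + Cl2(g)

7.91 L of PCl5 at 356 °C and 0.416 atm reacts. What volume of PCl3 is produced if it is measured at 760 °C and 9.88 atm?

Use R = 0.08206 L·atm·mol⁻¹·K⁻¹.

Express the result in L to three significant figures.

0.547 L

n(PCl5) = PV/RT = (0.416 × 7.91) / (0.08206 × 629.15) = 0.06374 mol
n(PCl3) = (1/1) × 0.06374 = 0.06374 mol
V = nRT/P = 0.06374 × 0.08206 × 1033.15 / 9.88 = 0.5470 L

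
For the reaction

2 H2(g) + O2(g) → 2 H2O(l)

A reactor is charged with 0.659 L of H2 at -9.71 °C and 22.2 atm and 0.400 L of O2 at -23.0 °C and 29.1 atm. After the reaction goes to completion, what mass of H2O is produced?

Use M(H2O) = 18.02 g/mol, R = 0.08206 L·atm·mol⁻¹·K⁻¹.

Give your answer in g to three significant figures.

12.2 g

n(H2) = PV/RT = (22.2 × 0.659) / (0.08206 × 263.44) = 0.6767 mol
n(O2) = PV/RT = (29.1 × 0.400) / (0.08206 × 250.15) = 0.5670 mol
For 0.6767 mol H2, stoichiometry requires (1/2) × 0.6767 = 0.3383 mol O2; 0.5670 mol is available, so H2 is limiting.
n(H2O) = (2/2) × 0.6767 = 0.6767 mol
m(H2O) = 0.6767 × 18.02 = 12.19 g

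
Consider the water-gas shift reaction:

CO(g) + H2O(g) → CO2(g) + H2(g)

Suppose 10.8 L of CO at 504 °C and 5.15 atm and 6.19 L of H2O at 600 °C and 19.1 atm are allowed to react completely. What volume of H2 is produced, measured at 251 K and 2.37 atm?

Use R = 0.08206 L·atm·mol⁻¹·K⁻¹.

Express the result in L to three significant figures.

7.58 L

n(CO) = PV/RT = (5.15 × 10.8) / (0.08206 × 777.15) = 0.8722 mol
n(H2O) = PV/RT = (19.1 × 6.19) / (0.08206 × 873.15) = 1.650 mol
For 0.8722 mol CO, stoichiometry requires (1/1) × 0.8722 = 0.8722 mol H2O; 1.650 mol is available, so CO is limiting.
n(H2) = (1/1) × 0.8722 = 0.8722 mol
V(H2) = nRT/P = 0.8722 × 0.08206 × 251 / 2.37 = 7.580 L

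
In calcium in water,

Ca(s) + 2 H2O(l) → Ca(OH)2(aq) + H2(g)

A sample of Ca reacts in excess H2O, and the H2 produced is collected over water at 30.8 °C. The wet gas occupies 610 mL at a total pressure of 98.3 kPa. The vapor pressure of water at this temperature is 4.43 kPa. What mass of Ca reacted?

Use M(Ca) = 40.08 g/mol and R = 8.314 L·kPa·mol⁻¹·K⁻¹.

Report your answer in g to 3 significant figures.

0.908 g

P(H2) = 98.3 − 4.43 = 93.87 kPa
n(H2) = PV/RT = (93.87 × 0.6100) / (8.314 × 303.95) = 0.02266 mol
n(Ca) = (1/1) × 0.02266 = 0.02266 mol
m(Ca) = 0.02266 × 40.08 = 0.9082 g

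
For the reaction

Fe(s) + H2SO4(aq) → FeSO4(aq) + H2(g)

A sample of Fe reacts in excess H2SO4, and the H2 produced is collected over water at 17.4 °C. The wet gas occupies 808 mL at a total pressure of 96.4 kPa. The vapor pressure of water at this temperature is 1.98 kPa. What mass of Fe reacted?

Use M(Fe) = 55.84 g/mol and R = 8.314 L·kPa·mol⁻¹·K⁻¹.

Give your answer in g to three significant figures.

1.76 g

P(H2) = 96.4 − 1.98 = 94.42 kPa
n(H2) = PV/RT = (94.42 × 0.8080) / (8.314 × 290.55) = 0.03158 mol
n(Fe) = (1/1) × 0.03158 = 0.03158 mol
m(Fe) = 0.03158 × 55.84 = 1.763 g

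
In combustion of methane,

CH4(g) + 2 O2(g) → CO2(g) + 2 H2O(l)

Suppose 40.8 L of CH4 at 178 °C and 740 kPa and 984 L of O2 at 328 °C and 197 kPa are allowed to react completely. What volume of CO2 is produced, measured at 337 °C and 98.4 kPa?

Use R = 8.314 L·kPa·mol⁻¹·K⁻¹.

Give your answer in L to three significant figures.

415 L

n(CH4) = PV/RT = (740 × 40.8) / (8.314 × 451.15) = 8.049 mol
n(O2) = PV/RT = (197 × 984) / (8.314 × 601.15) = 38.79 mol
For 8.049 mol CH4, stoichiometry requires (2/1) × 8.049 = 16.10 mol O2; 38.79 mol is available, so CH4 is limiting.
n(CO2) = (1/1) × 8.049 = 8.049 mol
V(CO2) = nRT/P = 8.049 × 8.314 × 610.15 / 98.4 = 414.9 L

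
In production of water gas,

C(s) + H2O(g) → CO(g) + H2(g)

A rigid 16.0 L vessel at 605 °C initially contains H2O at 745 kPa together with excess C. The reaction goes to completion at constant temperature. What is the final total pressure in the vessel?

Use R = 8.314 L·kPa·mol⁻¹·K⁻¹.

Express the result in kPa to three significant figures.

1490 kPa

Rigid vessel, constant T ⇒ P scales with total gas moles (1 → 2).
P_final = (2/1) × 745 = 1490 kPa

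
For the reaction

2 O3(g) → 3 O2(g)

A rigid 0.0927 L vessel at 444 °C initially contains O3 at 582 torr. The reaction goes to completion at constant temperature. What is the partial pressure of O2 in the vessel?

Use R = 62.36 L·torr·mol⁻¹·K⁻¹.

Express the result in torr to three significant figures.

873 torr

n(O3)₀ = PV/RT = (582 × 0.0927) / (62.36 × 717.15) = 0.001206 mol
n(O2) = (3/2) × 0.001206 = 0.001809 mol
P(O2) = nRT/V = 0.001809 × 62.36 × 717.15 / 0.0927 = 872.7 torr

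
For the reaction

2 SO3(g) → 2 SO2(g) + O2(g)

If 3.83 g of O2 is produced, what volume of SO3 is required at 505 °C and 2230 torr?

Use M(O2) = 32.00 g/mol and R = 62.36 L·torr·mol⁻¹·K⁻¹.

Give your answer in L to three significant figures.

5.21 L

n(O2) = 3.830 / 32.00 = 0.1197 mol
n(SO3) = (2/1) × 0.1197 = 0.2394 mol
V = nRT/P = 0.2394 × 62.36 × 778.15 / 2230 = 5.209 L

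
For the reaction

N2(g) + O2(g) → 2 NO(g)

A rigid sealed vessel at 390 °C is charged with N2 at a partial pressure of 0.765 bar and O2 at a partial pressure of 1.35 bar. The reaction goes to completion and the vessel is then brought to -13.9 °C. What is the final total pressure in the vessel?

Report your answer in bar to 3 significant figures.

0.827 bar

Because the vessel is rigid and T is held at 390 °C, work the stoichiometry in partial pressures (P_i = n_iRT/V).
P(O2) required for 0.765 bar of N2 = (1/1) × 0.765 = 0.7650 bar; available 1.35 bar, so N2 is limiting.
P(O2) remaining = 1.35 − (1/1) × 0.765 = 0.5850 bar
P(gaseous products) = (2)/1 × 0.765 = 1.530 bar
P_total at 390 °C = 0.5850 + 1.530 = 2.115 bar
Scaling to -13.9 °C: P = 2.115 × 259.25/663.15 = 0.8268 bar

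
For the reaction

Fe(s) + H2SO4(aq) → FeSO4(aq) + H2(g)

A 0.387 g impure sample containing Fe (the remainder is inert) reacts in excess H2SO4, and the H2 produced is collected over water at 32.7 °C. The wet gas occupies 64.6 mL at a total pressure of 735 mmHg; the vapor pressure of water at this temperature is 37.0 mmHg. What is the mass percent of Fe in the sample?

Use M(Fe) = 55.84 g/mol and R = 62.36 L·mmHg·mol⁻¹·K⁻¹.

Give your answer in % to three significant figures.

34.1 %

P(H2) = 735 − 37.0 = 698.0 mmHg
n(H2) = PV/RT = (698.0 × 0.06460) / (62.36 × 305.85) = 0.002364 mol
n(Fe) = (1/1) × 0.002364 = 0.002364 mol
m(Fe) = 0.002364 × 55.84 = 0.1320 g
%Fe = 0.1320 / 0.387 × 100 = 34.11%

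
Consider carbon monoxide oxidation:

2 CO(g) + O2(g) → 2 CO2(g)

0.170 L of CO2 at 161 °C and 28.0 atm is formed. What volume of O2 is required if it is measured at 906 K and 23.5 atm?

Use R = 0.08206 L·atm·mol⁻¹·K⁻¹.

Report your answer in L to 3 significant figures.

0.211 L

n(CO2) = PV/RT = (28.0 × 0.170) / (0.08206 × 434.15) = 0.1336 mol
n(O2) = (1/2) × 0.1336 = 0.06680 mol
V = nRT/P = 0.06680 × 0.08206 × 906 / 23.5 = 0.2113 L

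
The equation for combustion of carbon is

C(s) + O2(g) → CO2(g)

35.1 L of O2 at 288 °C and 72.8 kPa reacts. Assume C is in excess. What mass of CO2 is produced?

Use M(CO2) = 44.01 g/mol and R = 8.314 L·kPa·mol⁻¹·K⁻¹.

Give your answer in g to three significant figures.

n(O2) = PV/RT = (72.8 × 35.1) / (8.314 × 561.15) = 0.5477 mol
n(CO2) = (1/1) × 0.5477 = 0.5477 mol
m(CO2) = 0.5477 × 44.01 = 24.10 g

24.1 g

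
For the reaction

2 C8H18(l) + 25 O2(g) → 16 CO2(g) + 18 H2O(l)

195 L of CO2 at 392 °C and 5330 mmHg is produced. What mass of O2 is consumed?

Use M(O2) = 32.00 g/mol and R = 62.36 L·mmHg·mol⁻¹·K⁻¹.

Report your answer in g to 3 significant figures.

1250 g

n(CO2) = PV/RT = (5330 × 195) / (62.36 × 665.15) = 25.06 mol
n(O2) = (25/16) × 25.06 = 39.16 mol
m(O2) = 39.16 × 32.00 = 1253 g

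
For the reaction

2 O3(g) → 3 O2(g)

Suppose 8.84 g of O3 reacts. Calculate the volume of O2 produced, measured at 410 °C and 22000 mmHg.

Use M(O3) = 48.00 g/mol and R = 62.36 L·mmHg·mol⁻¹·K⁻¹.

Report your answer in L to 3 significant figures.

n(O3) = 8.840 / 48.00 = 0.1842 mol
n(O2) = (3/2) × 0.1842 = 0.2763 mol
V = nRT/P = 0.2763 × 62.36 × 683.15 / 22000 = 0.5350 L

0.535 L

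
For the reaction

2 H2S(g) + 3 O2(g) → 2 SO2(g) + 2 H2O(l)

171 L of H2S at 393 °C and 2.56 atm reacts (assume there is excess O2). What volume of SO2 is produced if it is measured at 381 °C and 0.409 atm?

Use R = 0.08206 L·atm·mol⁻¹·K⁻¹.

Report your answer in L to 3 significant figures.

n(H2S) = PV/RT = (2.56 × 171) / (0.08206 × 666.15) = 8.008 mol
n(SO2) = (2/2) × 8.008 = 8.008 mol
V = nRT/P = 8.008 × 0.08206 × 654.15 / 0.409 = 1051 L

1050 L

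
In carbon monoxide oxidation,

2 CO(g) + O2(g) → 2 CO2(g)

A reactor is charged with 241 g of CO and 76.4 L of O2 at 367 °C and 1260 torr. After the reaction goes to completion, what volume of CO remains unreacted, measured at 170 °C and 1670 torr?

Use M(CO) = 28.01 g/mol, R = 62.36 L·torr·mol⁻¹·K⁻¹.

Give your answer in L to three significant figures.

62.6 L

n(CO) = 241 / 28.01 = 8.604 mol
n(O2) = PV/RT = (1260 × 76.4) / (62.36 × 640.15) = 2.411 mol
For 8.604 mol CO, stoichiometry requires (1/2) × 8.604 = 4.302 mol O2; 2.411 mol is available, so O2 is limiting.
n(CO) consumed = (2/1) × 2.411 = 4.822 mol; remaining = 8.604 − 4.822 = 3.782 mol
V(CO) = nRT/P = 3.782 × 62.36 × 443.15 / 1670 = 62.58 L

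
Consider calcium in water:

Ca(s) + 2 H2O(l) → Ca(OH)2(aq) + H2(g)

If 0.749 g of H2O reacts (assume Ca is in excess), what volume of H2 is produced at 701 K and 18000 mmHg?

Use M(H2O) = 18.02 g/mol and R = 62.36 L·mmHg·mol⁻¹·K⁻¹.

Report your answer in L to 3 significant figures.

n(H2O) = 0.7490 / 18.02 = 0.04156 mol
n(H2) = (1/2) × 0.04156 = 0.02078 mol
V = nRT/P = 0.02078 × 62.36 × 701 / 18000 = 0.05047 L

0.0505 L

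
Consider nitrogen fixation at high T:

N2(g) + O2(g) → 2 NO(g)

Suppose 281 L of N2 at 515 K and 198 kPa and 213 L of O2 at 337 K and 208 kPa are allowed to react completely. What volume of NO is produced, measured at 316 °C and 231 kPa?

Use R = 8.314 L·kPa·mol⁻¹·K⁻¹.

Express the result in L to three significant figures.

551 L

n(N2) = PV/RT = (198 × 281) / (8.314 × 515) = 12.99 mol
n(O2) = PV/RT = (208 × 213) / (8.314 × 337) = 15.81 mol
For 12.99 mol N2, stoichiometry requires (1/1) × 12.99 = 12.99 mol O2; 15.81 mol is available, so N2 is limiting.
n(NO) = (2/1) × 12.99 = 25.98 mol
V(NO) = nRT/P = 25.98 × 8.314 × 589.15 / 231 = 550.9 L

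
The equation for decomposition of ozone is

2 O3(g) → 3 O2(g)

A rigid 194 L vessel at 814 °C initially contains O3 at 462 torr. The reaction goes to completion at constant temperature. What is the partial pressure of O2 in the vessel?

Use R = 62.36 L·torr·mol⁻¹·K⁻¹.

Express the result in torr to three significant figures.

n(O3)₀ = PV/RT = (462 × 194) / (62.36 × 1087.15) = 1.322 mol
n(O2) = (3/2) × 1.322 = 1.983 mol
P(O2) = nRT/V = 1.983 × 62.36 × 1087.15 / 194 = 693.0 torr

693 torr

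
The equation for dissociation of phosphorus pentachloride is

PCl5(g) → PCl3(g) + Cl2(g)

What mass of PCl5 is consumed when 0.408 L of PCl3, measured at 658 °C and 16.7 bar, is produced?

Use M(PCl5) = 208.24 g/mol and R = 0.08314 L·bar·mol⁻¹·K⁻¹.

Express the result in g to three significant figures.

18.3 g

n(PCl3) = PV/RT = (16.7 × 0.408) / (0.08314 × 931.15) = 0.08801 mol
n(PCl5) = (1/1) × 0.08801 = 0.08801 mol
m(PCl5) = 0.08801 × 208.24 = 18.33 g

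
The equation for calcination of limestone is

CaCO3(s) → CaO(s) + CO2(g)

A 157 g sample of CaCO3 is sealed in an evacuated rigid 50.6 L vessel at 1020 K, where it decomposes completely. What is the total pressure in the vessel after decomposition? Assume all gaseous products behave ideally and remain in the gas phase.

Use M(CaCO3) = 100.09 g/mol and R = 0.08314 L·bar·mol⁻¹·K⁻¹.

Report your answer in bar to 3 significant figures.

n(CaCO3) = 157 / 100.09 = 1.569 mol
n(gas produced) = (1/1) × 1.569 = 1.569 mol
P = nRT/V = 1.569 × 0.08314 × 1020 / 50.6 = 2.630 bar

2.63 bar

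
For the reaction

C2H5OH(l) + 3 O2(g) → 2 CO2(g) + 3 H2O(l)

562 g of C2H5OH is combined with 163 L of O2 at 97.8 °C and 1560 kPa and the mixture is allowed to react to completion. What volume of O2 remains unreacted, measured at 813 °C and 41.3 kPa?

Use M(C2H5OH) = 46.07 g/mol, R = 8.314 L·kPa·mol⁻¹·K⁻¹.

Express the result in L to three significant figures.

n(C2H5OH) = 562 / 46.07 = 12.20 mol
n(O2) = PV/RT = (1560 × 163) / (8.314 × 370.95) = 82.45 mol
For 12.20 mol C2H5OH, stoichiometry requires (3/1) × 12.20 = 36.60 mol O2; 82.45 mol is available, so C2H5OH is limiting.
n(O2) consumed = (3/1) × 12.20 = 36.60 mol; remaining = 82.45 − 36.60 = 45.85 mol
V(O2) = nRT/P = 45.85 × 8.314 × 1086.15 / 41.3 = 10030 L

10000 L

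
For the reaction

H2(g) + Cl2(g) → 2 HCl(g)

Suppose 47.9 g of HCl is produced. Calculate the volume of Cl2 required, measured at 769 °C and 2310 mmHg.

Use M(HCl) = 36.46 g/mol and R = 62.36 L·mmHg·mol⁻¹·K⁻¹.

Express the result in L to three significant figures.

18.5 L

n(HCl) = 47.90 / 36.46 = 1.314 mol
n(Cl2) = (1/2) × 1.314 = 0.6570 mol
V = nRT/P = 0.6570 × 62.36 × 1042.15 / 2310 = 18.48 L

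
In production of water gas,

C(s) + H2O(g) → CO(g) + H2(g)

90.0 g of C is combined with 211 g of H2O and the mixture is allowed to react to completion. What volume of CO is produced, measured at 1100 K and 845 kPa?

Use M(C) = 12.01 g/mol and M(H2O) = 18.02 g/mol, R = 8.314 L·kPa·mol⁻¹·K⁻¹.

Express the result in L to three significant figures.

81.1 L

n(C) = 90.0 / 12.01 = 7.494 mol
n(H2O) = 211 / 18.02 = 11.71 mol
For 7.494 mol C, stoichiometry requires (1/1) × 7.494 = 7.494 mol H2O; 11.71 mol is available, so C is limiting.
n(CO) = (1/1) × 7.494 = 7.494 mol
V(CO) = nRT/P = 7.494 × 8.314 × 1100 / 845 = 81.11 L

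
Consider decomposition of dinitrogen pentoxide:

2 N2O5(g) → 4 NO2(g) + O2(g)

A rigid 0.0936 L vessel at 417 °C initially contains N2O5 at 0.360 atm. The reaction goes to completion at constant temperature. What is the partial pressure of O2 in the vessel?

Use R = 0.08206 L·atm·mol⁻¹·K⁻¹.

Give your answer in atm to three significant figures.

0.180 atm

n(N2O5)₀ = PV/RT = (0.360 × 0.0936) / (0.08206 × 690.15) = 0.0005950 mol
n(O2) = (1/2) × 0.0005950 = 0.0002975 mol
P(O2) = nRT/V = 0.0002975 × 0.08206 × 690.15 / 0.0936 = 0.1800 atm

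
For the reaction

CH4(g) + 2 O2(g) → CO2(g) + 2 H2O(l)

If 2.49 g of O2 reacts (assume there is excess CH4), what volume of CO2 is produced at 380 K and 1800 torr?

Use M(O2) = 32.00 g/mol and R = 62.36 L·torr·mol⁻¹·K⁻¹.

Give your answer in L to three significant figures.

0.512 L

n(O2) = 2.490 / 32.00 = 0.07781 mol
n(CO2) = (1/2) × 0.07781 = 0.03891 mol
V = nRT/P = 0.03891 × 62.36 × 380 / 1800 = 0.5122 L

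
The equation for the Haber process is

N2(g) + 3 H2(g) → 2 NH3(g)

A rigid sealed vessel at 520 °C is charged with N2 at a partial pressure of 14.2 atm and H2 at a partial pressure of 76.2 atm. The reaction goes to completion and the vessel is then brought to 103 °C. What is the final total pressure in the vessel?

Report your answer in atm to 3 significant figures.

29.4 atm

Because the vessel is rigid and T is held at 520 °C, work the stoichiometry in partial pressures (P_i = n_iRT/V).
P(H2) required for 14.2 atm of N2 = (3/1) × 14.2 = 42.60 atm; available 76.2 atm, so N2 is limiting.
P(H2) remaining = 76.2 − (3/1) × 14.2 = 33.60 atm
P(gaseous products) = (2)/1 × 14.2 = 28.40 atm
P_total at 520 °C = 33.60 + 28.40 = 62.00 atm
Scaling to 103 °C: P = 62.00 × 376.15/793.15 = 29.40 atm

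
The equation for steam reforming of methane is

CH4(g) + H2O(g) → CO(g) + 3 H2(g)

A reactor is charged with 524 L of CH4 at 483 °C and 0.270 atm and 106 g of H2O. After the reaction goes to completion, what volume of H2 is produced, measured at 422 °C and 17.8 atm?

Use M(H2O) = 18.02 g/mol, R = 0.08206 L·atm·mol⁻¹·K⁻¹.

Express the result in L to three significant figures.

21.9 L

n(CH4) = PV/RT = (0.270 × 524) / (0.08206 × 756.15) = 2.280 mol
n(H2O) = 106 / 18.02 = 5.882 mol
For 2.280 mol CH4, stoichiometry requires (1/1) × 2.280 = 2.280 mol H2O; 5.882 mol is available, so CH4 is limiting.
n(H2) = (3/1) × 2.280 = 6.840 mol
V(H2) = nRT/P = 6.840 × 0.08206 × 695.15 / 17.8 = 21.92 L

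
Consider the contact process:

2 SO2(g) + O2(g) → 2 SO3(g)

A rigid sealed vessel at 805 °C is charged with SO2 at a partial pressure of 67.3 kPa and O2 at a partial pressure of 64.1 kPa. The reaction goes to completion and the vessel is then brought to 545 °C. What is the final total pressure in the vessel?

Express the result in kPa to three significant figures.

At constant V, partial pressures at 805 °C are proportional to moles, so apply stoichiometry directly to pressures.
P(O2) required for 67.3 kPa of SO2 = (1/2) × 67.3 = 33.65 kPa; available 64.1 kPa, so SO2 is limiting.
P(O2) remaining = 64.1 − (1/2) × 67.3 = 30.45 kPa
P(gaseous products) = (2)/2 × 67.3 = 67.30 kPa
P_total at 805 °C = 30.45 + 67.30 = 97.75 kPa
Scaling to 545 °C: P = 97.75 × 818.15/1078.15 = 74.18 kPa

74.2 kPa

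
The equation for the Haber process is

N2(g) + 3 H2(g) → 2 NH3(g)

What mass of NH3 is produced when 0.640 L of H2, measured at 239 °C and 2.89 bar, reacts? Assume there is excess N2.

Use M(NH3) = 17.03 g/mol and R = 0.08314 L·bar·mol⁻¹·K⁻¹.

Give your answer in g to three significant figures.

0.493 g

n(H2) = PV/RT = (2.89 × 0.640) / (0.08314 × 512.15) = 0.04344 mol
n(NH3) = (2/3) × 0.04344 = 0.02896 mol
m(NH3) = 0.02896 × 17.03 = 0.4932 g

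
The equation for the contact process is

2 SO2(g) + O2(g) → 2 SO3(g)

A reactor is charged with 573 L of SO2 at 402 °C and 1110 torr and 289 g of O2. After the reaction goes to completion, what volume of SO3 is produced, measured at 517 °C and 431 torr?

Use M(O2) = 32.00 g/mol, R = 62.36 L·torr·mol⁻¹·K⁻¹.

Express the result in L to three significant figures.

n(SO2) = PV/RT = (1110 × 573) / (62.36 × 675.15) = 15.11 mol
n(O2) = 289 / 32.00 = 9.031 mol
For 15.11 mol SO2, stoichiometry requires (1/2) × 15.11 = 7.555 mol O2; 9.031 mol is available, so SO2 is limiting.
n(SO3) = (2/2) × 15.11 = 15.11 mol
V(SO3) = nRT/P = 15.11 × 62.36 × 790.15 / 431 = 1727 L

1730 L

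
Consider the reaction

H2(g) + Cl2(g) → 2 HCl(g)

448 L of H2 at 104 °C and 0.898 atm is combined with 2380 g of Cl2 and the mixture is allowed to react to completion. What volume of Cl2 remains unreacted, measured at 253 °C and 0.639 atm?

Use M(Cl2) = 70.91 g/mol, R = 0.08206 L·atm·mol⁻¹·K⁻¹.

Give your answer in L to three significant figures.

n(H2) = PV/RT = (0.898 × 448) / (0.08206 × 377.15) = 13.00 mol
n(Cl2) = 2380 / 70.91 = 33.56 mol
For 13.00 mol H2, stoichiometry requires (1/1) × 13.00 = 13.00 mol Cl2; 33.56 mol is available, so H2 is limiting.
n(Cl2) consumed = (1/1) × 13.00 = 13.00 mol; remaining = 33.56 − 13.00 = 20.56 mol
V(Cl2) = nRT/P = 20.56 × 0.08206 × 526.15 / 0.639 = 1389 L

1390 L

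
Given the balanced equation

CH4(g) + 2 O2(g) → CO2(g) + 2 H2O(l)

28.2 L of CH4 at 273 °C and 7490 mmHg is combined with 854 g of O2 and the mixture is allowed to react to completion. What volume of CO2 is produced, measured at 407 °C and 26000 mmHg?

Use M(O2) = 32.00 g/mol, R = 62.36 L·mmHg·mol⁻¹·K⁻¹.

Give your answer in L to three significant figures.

10.1 L

n(CH4) = PV/RT = (7490 × 28.2) / (62.36 × 546.15) = 6.202 mol
n(O2) = 854 / 32.00 = 26.69 mol
For 6.202 mol CH4, stoichiometry requires (2/1) × 6.202 = 12.40 mol O2; 26.69 mol is available, so CH4 is limiting.
n(CO2) = (1/1) × 6.202 = 6.202 mol
V(CO2) = nRT/P = 6.202 × 62.36 × 680.15 / 26000 = 10.12 L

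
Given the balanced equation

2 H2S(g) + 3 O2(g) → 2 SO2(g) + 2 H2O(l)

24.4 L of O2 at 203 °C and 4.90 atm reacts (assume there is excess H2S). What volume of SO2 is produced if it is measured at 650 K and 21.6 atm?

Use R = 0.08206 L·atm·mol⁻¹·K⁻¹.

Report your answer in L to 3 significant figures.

5.04 L

n(O2) = PV/RT = (4.90 × 24.4) / (0.08206 × 476.15) = 3.060 mol
n(SO2) = (2/3) × 3.060 = 2.040 mol
V = nRT/P = 2.040 × 0.08206 × 650 / 21.6 = 5.038 L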